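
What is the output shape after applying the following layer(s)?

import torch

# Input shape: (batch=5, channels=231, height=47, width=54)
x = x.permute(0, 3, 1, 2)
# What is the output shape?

Input shape: (5, 231, 47, 54)
Output shape: (5, 54, 231, 47)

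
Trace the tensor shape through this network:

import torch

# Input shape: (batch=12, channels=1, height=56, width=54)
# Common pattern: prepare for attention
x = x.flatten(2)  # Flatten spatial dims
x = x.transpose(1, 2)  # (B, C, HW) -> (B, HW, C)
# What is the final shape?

Input shape: (12, 1, 56, 54)
  -> after flatten(2): (12, 1, 3024)
Output shape: (12, 3024, 1)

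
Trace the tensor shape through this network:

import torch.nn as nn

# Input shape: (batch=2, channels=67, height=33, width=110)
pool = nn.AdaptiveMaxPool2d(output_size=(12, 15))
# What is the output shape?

Input shape: (2, 67, 33, 110)
Output shape: (2, 67, 12, 15)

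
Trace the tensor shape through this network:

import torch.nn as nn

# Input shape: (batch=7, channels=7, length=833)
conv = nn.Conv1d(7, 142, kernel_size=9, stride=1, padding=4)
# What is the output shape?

Input shape: (7, 7, 833)
Output shape: (7, 142, 833)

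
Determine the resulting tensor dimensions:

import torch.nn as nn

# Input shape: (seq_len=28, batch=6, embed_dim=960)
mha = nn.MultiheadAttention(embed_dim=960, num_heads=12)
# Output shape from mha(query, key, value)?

Input shape: (28, 6, 960)
Output shape: (28, 6, 960)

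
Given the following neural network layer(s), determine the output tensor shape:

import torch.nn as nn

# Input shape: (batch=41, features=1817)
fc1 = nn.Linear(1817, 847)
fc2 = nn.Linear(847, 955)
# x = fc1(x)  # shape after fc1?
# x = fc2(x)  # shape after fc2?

Input shape: (41, 1817)
  -> after fc1: (41, 847)
Output shape: (41, 955)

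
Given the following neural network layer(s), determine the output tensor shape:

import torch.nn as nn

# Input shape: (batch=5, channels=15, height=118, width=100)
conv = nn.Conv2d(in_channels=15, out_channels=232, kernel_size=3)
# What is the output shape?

Input shape: (5, 15, 118, 100)
Output shape: (5, 232, 116, 98)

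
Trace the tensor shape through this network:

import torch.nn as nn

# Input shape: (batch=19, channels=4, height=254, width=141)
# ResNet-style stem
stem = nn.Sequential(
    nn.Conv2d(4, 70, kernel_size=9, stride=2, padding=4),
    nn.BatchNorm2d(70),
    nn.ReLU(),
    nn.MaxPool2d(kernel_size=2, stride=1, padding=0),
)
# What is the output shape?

Input shape: (19, 4, 254, 141)
  -> after Conv2d 9x9 stride=2: (19, 70, 127, 71)
Output shape: (19, 70, 126, 70)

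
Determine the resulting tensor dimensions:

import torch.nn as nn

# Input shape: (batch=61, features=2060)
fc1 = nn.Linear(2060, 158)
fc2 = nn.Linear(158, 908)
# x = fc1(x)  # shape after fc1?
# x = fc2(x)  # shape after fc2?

Input shape: (61, 2060)
  -> after fc1: (61, 158)
Output shape: (61, 908)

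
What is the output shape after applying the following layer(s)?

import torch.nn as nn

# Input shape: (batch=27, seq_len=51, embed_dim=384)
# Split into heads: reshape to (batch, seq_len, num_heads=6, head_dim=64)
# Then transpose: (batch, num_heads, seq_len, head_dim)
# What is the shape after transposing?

Input shape: (27, 51, 384)
  -> after reshape: (27, 51, 6, 64)
Output shape: (27, 6, 51, 64)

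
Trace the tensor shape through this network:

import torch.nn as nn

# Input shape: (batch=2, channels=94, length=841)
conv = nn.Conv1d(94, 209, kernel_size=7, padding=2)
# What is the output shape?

Input shape: (2, 94, 841)
Output shape: (2, 209, 839)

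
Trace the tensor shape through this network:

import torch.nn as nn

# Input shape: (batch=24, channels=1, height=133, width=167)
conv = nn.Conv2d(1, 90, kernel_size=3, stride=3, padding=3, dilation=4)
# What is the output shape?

Input shape: (24, 1, 133, 167)
Output shape: (24, 90, 44, 55)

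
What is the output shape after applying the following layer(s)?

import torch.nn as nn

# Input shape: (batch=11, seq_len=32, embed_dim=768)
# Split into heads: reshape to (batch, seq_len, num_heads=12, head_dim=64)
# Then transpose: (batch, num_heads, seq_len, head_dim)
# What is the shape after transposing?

Input shape: (11, 32, 768)
  -> after reshape: (11, 32, 12, 64)
Output shape: (11, 12, 32, 64)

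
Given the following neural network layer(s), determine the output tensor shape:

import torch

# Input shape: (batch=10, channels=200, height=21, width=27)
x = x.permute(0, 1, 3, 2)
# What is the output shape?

Input shape: (10, 200, 21, 27)
Output shape: (10, 200, 27, 21)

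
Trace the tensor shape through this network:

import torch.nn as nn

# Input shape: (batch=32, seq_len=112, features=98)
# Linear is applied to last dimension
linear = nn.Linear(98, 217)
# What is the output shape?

Input shape: (32, 112, 98)
Output shape: (32, 112, 217)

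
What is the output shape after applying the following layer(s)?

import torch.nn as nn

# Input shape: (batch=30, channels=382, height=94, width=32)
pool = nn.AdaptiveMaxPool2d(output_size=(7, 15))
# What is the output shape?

Input shape: (30, 382, 94, 32)
Output shape: (30, 382, 7, 15)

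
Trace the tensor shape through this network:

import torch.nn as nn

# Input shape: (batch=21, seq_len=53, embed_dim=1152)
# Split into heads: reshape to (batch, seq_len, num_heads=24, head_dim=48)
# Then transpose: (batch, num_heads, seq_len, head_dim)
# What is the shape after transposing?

Input shape: (21, 53, 1152)
  -> after reshape: (21, 53, 24, 48)
Output shape: (21, 24, 53, 48)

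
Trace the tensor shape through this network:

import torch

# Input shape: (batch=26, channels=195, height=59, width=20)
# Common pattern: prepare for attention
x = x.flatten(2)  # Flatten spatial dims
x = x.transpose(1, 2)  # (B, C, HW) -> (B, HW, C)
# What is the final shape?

Input shape: (26, 195, 59, 20)
  -> after flatten(2): (26, 195, 1180)
Output shape: (26, 1180, 195)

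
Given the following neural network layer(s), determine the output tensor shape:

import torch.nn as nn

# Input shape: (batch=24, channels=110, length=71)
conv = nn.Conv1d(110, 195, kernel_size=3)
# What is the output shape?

Input shape: (24, 110, 71)
Output shape: (24, 195, 69)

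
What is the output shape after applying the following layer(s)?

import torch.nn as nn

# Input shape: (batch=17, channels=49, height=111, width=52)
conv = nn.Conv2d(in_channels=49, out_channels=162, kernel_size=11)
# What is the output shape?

Input shape: (17, 49, 111, 52)
Output shape: (17, 162, 101, 42)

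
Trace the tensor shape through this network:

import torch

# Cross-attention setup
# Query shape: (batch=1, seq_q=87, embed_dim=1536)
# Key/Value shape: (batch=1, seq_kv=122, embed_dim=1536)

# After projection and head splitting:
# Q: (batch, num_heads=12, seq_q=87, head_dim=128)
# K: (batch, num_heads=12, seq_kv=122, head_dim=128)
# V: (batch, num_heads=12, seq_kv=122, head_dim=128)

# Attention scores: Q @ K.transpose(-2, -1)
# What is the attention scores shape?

Input shape: (1, 87, 1536)
Output shape: (1, 12, 87, 122)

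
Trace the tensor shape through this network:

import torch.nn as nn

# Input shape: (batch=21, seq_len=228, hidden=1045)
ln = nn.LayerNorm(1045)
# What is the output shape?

Input shape: (21, 228, 1045)
Output shape: (21, 228, 1045)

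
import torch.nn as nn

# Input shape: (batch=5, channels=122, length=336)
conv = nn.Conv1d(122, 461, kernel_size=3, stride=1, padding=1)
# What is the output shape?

Input shape: (5, 122, 336)
Output shape: (5, 461, 336)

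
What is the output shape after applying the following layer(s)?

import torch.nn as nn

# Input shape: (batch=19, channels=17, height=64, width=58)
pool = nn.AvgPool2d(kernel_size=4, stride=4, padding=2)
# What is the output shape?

Input shape: (19, 17, 64, 58)
Output shape: (19, 17, 17, 15)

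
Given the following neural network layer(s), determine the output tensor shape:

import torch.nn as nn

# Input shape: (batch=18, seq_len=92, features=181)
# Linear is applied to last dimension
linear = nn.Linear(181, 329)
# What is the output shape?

Input shape: (18, 92, 181)
Output shape: (18, 92, 329)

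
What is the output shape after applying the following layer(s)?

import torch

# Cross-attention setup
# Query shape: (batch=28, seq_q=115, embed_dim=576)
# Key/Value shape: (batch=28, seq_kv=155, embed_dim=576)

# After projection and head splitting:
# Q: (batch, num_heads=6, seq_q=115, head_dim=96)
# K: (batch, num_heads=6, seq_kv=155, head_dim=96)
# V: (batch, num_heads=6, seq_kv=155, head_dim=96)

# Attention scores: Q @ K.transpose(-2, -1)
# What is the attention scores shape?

Input shape: (28, 115, 576)
Output shape: (28, 6, 115, 155)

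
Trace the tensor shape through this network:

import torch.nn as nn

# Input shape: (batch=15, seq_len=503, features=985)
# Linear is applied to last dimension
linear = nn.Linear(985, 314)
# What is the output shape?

Input shape: (15, 503, 985)
Output shape: (15, 503, 314)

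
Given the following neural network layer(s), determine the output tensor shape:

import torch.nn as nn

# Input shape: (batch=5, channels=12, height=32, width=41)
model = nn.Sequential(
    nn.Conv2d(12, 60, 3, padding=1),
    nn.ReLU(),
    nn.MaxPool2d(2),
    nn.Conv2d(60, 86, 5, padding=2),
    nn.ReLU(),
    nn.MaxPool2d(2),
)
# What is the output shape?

Input shape: (5, 12, 32, 41)
  -> after first Conv2d: (5, 60, 32, 41)
  -> after first MaxPool2d: (5, 60, 16, 20)
  -> after second Conv2d: (5, 86, 16, 20)
Output shape: (5, 86, 8, 10)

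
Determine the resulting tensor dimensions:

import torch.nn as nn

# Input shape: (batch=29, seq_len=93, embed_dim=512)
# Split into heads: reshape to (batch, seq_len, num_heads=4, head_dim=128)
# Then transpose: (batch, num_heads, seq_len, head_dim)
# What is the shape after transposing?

Input shape: (29, 93, 512)
  -> after reshape: (29, 93, 4, 128)
Output shape: (29, 4, 93, 128)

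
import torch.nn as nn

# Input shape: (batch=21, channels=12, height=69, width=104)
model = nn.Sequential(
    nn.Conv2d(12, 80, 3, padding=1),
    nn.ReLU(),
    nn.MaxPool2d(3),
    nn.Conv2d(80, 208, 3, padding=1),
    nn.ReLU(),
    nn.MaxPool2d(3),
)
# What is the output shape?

Input shape: (21, 12, 69, 104)
  -> after first Conv2d: (21, 80, 69, 104)
  -> after first MaxPool2d: (21, 80, 23, 34)
  -> after second Conv2d: (21, 208, 23, 34)
Output shape: (21, 208, 7, 11)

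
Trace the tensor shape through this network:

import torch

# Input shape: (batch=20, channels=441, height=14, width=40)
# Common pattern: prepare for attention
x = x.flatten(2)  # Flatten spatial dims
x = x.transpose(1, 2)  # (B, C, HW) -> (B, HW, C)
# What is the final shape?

Input shape: (20, 441, 14, 40)
  -> after flatten(2): (20, 441, 560)
Output shape: (20, 560, 441)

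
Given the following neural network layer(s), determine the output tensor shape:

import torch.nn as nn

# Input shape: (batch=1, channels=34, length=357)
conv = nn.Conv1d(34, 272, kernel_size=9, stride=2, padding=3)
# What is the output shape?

Input shape: (1, 34, 357)
Output shape: (1, 272, 178)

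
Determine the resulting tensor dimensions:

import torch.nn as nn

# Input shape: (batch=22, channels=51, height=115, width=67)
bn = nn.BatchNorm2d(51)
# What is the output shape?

Input shape: (22, 51, 115, 67)
Output shape: (22, 51, 115, 67)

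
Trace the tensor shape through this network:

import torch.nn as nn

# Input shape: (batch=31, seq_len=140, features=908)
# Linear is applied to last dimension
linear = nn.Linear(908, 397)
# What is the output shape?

Input shape: (31, 140, 908)
Output shape: (31, 140, 397)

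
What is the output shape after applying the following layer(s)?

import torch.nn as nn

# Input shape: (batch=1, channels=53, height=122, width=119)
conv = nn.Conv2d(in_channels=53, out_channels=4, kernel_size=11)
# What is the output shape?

Input shape: (1, 53, 122, 119)
Output shape: (1, 4, 112, 109)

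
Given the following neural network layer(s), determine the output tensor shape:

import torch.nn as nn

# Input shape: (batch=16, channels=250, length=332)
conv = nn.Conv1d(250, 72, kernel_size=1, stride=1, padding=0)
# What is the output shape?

Input shape: (16, 250, 332)
Output shape: (16, 72, 332)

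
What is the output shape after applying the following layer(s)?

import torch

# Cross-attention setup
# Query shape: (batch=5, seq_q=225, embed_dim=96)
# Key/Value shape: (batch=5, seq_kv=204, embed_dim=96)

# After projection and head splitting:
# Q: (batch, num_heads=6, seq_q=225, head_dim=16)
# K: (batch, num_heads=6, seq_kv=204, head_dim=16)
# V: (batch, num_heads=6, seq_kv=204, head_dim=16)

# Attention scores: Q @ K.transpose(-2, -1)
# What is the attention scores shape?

Input shape: (5, 225, 96)
Output shape: (5, 6, 225, 204)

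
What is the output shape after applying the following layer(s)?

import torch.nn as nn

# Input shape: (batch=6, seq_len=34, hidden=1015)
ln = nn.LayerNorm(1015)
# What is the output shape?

Input shape: (6, 34, 1015)
Output shape: (6, 34, 1015)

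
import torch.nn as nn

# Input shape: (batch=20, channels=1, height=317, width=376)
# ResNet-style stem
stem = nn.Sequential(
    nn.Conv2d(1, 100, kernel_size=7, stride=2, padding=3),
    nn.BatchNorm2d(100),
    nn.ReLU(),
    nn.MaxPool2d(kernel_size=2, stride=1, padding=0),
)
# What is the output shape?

Input shape: (20, 1, 317, 376)
  -> after Conv2d 7x7 stride=2: (20, 100, 159, 188)
Output shape: (20, 100, 158, 187)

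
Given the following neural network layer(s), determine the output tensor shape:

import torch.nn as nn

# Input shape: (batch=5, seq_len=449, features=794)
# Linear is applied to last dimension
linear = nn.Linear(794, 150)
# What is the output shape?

Input shape: (5, 449, 794)
Output shape: (5, 449, 150)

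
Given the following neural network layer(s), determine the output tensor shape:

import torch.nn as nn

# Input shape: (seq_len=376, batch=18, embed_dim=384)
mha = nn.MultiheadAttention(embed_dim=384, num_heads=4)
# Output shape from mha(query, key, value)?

Input shape: (376, 18, 384)
Output shape: (376, 18, 384)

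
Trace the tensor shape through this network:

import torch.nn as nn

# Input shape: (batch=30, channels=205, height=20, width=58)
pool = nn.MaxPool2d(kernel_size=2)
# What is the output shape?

Input shape: (30, 205, 20, 58)
Output shape: (30, 205, 10, 29)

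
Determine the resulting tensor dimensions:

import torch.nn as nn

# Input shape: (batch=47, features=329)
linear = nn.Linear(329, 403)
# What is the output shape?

Input shape: (47, 329)
Output shape: (47, 403)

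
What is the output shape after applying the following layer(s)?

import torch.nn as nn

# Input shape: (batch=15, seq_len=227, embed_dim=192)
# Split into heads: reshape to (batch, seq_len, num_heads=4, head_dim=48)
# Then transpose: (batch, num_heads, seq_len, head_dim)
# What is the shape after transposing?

Input shape: (15, 227, 192)
  -> after reshape: (15, 227, 4, 48)
Output shape: (15, 4, 227, 48)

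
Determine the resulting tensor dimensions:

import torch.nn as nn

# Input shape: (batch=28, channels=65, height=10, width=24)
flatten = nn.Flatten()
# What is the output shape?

Input shape: (28, 65, 10, 24)
Output shape: (28, 15600)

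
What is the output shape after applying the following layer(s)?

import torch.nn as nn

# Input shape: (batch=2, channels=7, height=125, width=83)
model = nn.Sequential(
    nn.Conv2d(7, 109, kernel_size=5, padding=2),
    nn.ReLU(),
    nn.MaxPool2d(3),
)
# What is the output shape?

Input shape: (2, 7, 125, 83)
  -> after Conv2d: (2, 109, 125, 83)
  -> after ReLU: (2, 109, 125, 83)
Output shape: (2, 109, 41, 27)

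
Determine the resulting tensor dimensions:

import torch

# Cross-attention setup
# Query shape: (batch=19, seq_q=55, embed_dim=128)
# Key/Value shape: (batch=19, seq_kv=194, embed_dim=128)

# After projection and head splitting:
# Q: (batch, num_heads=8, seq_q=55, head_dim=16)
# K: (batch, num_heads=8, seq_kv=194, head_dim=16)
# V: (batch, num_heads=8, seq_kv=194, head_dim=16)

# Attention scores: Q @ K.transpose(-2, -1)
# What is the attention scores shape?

Input shape: (19, 55, 128)
Output shape: (19, 8, 55, 194)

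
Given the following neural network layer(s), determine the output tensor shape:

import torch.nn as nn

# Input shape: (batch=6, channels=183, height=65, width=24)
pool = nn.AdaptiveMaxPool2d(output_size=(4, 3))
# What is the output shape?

Input shape: (6, 183, 65, 24)
Output shape: (6, 183, 4, 3)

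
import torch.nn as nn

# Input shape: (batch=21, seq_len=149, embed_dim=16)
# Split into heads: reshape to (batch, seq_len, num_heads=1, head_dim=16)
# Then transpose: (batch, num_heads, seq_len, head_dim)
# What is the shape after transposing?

Input shape: (21, 149, 16)
  -> after reshape: (21, 149, 1, 16)
Output shape: (21, 1, 149, 16)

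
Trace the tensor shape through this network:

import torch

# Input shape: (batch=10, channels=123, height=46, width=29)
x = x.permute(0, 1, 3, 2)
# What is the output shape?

Input shape: (10, 123, 46, 29)
Output shape: (10, 123, 29, 46)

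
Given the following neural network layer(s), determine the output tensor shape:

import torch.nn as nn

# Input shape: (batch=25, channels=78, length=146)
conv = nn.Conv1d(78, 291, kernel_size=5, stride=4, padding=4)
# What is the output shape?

Input shape: (25, 78, 146)
Output shape: (25, 291, 38)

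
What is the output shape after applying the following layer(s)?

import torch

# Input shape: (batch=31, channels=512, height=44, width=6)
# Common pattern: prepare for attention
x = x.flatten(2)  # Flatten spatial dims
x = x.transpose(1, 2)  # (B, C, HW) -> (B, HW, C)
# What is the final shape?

Input shape: (31, 512, 44, 6)
  -> after flatten(2): (31, 512, 264)
Output shape: (31, 264, 512)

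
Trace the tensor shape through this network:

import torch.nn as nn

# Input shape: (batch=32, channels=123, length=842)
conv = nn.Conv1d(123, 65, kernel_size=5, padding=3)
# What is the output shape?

Input shape: (32, 123, 842)
Output shape: (32, 65, 844)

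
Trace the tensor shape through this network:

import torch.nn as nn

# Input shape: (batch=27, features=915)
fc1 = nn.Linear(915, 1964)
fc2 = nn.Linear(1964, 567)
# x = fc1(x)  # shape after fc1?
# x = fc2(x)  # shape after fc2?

Input shape: (27, 915)
  -> after fc1: (27, 1964)
Output shape: (27, 567)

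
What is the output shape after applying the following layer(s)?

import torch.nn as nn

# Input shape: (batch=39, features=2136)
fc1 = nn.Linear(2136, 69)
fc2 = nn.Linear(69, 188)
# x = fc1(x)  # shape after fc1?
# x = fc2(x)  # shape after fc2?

Input shape: (39, 2136)
  -> after fc1: (39, 69)
Output shape: (39, 188)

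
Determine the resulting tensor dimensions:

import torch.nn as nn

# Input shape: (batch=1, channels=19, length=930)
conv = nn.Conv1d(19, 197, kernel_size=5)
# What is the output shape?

Input shape: (1, 19, 930)
Output shape: (1, 197, 926)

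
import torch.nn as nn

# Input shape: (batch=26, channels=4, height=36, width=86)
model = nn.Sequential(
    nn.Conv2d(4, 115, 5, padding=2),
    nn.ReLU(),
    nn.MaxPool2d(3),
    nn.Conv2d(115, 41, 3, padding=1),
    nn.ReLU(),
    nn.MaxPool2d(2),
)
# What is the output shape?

Input shape: (26, 4, 36, 86)
  -> after first Conv2d: (26, 115, 36, 86)
  -> after first MaxPool2d: (26, 115, 12, 28)
  -> after second Conv2d: (26, 41, 12, 28)
Output shape: (26, 41, 6, 14)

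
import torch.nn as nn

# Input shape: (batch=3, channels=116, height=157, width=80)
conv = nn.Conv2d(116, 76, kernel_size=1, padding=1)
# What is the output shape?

Input shape: (3, 116, 157, 80)
Output shape: (3, 76, 159, 82)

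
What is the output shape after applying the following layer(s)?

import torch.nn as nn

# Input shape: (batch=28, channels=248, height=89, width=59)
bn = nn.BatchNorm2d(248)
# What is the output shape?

Input shape: (28, 248, 89, 59)
Output shape: (28, 248, 89, 59)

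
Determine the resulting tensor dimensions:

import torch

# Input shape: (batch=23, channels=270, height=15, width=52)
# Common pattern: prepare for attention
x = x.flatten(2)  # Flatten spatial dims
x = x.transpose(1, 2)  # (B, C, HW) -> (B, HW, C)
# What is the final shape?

Input shape: (23, 270, 15, 52)
  -> after flatten(2): (23, 270, 780)
Output shape: (23, 780, 270)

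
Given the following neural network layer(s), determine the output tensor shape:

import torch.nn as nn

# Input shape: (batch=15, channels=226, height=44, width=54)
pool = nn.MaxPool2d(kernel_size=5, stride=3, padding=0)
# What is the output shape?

Input shape: (15, 226, 44, 54)
Output shape: (15, 226, 14, 17)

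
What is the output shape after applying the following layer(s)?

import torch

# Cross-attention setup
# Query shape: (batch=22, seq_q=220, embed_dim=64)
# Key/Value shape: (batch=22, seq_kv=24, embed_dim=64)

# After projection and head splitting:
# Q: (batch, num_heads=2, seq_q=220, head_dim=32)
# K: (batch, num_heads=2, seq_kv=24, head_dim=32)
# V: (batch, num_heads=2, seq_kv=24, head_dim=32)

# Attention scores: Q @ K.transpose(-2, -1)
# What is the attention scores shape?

Input shape: (22, 220, 64)
Output shape: (22, 2, 220, 24)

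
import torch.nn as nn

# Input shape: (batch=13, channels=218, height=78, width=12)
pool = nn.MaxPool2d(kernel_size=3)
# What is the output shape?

Input shape: (13, 218, 78, 12)
Output shape: (13, 218, 26, 4)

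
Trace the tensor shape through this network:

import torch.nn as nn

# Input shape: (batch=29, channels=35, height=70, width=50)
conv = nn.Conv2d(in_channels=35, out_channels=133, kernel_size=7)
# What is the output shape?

Input shape: (29, 35, 70, 50)
Output shape: (29, 133, 64, 44)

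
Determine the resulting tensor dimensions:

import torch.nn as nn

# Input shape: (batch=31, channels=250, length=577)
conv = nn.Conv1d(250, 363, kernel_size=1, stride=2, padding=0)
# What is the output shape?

Input shape: (31, 250, 577)
Output shape: (31, 363, 289)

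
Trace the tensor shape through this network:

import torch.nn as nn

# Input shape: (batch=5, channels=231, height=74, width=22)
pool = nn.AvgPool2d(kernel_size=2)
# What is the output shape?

Input shape: (5, 231, 74, 22)
Output shape: (5, 231, 37, 11)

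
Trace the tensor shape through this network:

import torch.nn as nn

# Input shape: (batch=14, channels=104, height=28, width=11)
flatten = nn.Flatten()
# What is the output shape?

Input shape: (14, 104, 28, 11)
Output shape: (14, 32032)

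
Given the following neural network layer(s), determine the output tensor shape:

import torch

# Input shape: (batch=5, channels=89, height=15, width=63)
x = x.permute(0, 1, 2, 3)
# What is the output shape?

Input shape: (5, 89, 15, 63)
Output shape: (5, 89, 15, 63)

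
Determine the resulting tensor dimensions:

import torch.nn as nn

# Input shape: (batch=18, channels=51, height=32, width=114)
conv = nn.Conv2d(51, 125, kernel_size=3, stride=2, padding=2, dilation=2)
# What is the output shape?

Input shape: (18, 51, 32, 114)
Output shape: (18, 125, 16, 57)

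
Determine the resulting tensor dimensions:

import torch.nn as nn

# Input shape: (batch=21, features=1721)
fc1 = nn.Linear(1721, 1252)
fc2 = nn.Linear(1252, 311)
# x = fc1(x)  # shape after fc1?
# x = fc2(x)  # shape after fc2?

Input shape: (21, 1721)
  -> after fc1: (21, 1252)
Output shape: (21, 311)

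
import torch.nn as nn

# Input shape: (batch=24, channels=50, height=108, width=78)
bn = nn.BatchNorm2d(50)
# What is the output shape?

Input shape: (24, 50, 108, 78)
Output shape: (24, 50, 108, 78)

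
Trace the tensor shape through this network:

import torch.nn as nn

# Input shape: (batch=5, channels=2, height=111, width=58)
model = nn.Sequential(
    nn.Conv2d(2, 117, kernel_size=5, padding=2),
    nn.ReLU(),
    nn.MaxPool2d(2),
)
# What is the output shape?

Input shape: (5, 2, 111, 58)
  -> after Conv2d: (5, 117, 111, 58)
  -> after ReLU: (5, 117, 111, 58)
Output shape: (5, 117, 55, 29)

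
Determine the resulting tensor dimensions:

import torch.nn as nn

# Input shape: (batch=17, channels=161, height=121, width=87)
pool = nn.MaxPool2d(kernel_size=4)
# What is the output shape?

Input shape: (17, 161, 121, 87)
Output shape: (17, 161, 30, 21)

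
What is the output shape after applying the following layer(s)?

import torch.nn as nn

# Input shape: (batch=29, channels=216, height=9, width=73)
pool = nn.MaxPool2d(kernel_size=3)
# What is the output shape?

Input shape: (29, 216, 9, 73)
Output shape: (29, 216, 3, 24)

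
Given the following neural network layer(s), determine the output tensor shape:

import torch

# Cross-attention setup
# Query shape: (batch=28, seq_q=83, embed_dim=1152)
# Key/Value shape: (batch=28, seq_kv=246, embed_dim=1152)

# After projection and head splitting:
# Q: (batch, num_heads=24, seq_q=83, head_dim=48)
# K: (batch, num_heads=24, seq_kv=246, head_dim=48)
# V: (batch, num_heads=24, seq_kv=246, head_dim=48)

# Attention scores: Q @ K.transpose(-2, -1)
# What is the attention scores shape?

Input shape: (28, 83, 1152)
Output shape: (28, 24, 83, 246)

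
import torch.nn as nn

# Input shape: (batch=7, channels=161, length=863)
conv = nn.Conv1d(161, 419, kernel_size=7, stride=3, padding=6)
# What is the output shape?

Input shape: (7, 161, 863)
Output shape: (7, 419, 290)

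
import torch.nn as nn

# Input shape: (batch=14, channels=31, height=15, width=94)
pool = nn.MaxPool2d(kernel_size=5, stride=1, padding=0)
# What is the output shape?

Input shape: (14, 31, 15, 94)
Output shape: (14, 31, 11, 90)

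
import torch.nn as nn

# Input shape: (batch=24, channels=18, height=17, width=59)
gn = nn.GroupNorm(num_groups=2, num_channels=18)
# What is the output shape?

Input shape: (24, 18, 17, 59)
Output shape: (24, 18, 17, 59)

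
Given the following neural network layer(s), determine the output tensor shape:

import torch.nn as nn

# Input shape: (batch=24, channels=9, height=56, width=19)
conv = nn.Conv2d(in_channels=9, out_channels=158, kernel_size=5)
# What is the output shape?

Input shape: (24, 9, 56, 19)
Output shape: (24, 158, 52, 15)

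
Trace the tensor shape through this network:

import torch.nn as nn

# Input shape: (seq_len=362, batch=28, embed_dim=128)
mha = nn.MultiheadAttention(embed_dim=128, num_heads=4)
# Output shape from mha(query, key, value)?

Input shape: (362, 28, 128)
Output shape: (362, 28, 128)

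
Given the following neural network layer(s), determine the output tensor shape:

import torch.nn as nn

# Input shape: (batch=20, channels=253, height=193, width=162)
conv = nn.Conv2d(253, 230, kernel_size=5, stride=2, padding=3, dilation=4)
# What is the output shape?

Input shape: (20, 253, 193, 162)
Output shape: (20, 230, 92, 76)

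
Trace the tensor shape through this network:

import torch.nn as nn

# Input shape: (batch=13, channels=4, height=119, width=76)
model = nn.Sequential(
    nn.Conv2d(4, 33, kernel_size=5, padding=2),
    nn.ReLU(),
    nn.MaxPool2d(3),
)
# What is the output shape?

Input shape: (13, 4, 119, 76)
  -> after Conv2d: (13, 33, 119, 76)
  -> after ReLU: (13, 33, 119, 76)
Output shape: (13, 33, 39, 25)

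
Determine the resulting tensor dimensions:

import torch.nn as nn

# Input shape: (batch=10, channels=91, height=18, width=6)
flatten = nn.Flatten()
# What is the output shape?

Input shape: (10, 91, 18, 6)
Output shape: (10, 9828)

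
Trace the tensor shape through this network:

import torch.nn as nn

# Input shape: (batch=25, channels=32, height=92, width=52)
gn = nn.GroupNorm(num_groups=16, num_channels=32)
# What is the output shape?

Input shape: (25, 32, 92, 52)
Output shape: (25, 32, 92, 52)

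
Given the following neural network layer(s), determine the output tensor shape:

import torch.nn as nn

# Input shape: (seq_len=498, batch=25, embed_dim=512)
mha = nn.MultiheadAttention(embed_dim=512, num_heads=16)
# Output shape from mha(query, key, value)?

Input shape: (498, 25, 512)
Output shape: (498, 25, 512)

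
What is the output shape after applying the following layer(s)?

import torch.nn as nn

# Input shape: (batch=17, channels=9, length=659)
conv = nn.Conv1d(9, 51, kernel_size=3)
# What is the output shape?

Input shape: (17, 9, 659)
Output shape: (17, 51, 657)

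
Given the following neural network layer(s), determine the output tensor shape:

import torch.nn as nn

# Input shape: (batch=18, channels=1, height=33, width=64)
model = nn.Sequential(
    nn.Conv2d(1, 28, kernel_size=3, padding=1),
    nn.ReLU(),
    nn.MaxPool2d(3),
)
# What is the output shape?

Input shape: (18, 1, 33, 64)
  -> after Conv2d: (18, 28, 33, 64)
  -> after ReLU: (18, 28, 33, 64)
Output shape: (18, 28, 11, 21)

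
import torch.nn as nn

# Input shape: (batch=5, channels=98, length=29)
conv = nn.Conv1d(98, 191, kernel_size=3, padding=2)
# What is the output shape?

Input shape: (5, 98, 29)
Output shape: (5, 191, 31)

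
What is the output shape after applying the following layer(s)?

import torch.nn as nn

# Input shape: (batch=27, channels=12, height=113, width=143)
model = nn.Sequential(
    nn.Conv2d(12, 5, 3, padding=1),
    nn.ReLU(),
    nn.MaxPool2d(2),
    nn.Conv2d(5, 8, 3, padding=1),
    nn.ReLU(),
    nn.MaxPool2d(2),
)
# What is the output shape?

Input shape: (27, 12, 113, 143)
  -> after first Conv2d: (27, 5, 113, 143)
  -> after first MaxPool2d: (27, 5, 56, 71)
  -> after second Conv2d: (27, 8, 56, 71)
Output shape: (27, 8, 28, 35)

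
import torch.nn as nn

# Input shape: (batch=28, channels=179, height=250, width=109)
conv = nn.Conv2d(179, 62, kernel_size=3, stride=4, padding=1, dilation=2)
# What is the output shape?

Input shape: (28, 179, 250, 109)
Output shape: (28, 62, 62, 27)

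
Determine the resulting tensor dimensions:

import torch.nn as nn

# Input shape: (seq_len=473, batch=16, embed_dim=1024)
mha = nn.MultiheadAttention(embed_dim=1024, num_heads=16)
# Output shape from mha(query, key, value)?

Input shape: (473, 16, 1024)
Output shape: (473, 16, 1024)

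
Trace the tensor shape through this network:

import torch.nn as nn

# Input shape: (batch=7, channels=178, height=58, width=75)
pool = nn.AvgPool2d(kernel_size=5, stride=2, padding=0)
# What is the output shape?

Input shape: (7, 178, 58, 75)
Output shape: (7, 178, 27, 36)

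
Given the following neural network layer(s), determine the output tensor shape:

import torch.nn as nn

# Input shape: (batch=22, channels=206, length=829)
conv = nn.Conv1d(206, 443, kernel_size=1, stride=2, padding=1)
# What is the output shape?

Input shape: (22, 206, 829)
Output shape: (22, 443, 416)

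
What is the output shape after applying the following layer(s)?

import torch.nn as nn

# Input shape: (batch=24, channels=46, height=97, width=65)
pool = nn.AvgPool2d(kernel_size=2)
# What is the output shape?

Input shape: (24, 46, 97, 65)
Output shape: (24, 46, 48, 32)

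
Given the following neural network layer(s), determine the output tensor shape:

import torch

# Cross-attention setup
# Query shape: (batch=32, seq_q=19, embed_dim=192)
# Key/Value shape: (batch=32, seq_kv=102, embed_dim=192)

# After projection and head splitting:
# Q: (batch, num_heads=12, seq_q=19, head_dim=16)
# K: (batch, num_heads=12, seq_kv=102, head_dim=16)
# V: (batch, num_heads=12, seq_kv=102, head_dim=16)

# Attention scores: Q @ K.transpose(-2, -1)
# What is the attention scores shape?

Input shape: (32, 19, 192)
Output shape: (32, 12, 19, 102)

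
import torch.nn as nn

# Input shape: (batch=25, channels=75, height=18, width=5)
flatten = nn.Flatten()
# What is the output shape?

Input shape: (25, 75, 18, 5)
Output shape: (25, 6750)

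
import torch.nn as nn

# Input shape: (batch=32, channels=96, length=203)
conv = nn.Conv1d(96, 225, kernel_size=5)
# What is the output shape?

Input shape: (32, 96, 203)
Output shape: (32, 225, 199)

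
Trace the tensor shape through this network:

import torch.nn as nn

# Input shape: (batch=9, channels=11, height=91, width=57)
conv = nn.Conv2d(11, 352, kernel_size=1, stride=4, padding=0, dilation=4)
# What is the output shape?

Input shape: (9, 11, 91, 57)
Output shape: (9, 352, 23, 15)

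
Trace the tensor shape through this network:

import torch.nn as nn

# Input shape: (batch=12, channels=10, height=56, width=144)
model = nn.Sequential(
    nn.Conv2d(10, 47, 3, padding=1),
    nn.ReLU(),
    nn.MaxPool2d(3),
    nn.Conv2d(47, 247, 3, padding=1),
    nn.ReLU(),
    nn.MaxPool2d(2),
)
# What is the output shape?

Input shape: (12, 10, 56, 144)
  -> after first Conv2d: (12, 47, 56, 144)
  -> after first MaxPool2d: (12, 47, 18, 48)
  -> after second Conv2d: (12, 247, 18, 48)
Output shape: (12, 247, 9, 24)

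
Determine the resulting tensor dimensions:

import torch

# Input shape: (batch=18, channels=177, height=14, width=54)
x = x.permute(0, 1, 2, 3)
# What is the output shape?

Input shape: (18, 177, 14, 54)
Output shape: (18, 177, 14, 54)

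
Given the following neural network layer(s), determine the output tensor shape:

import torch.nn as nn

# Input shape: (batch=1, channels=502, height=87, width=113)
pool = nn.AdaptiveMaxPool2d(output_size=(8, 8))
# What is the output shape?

Input shape: (1, 502, 87, 113)
Output shape: (1, 502, 8, 8)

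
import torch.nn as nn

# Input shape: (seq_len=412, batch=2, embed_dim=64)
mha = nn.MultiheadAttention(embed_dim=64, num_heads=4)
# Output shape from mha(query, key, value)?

Input shape: (412, 2, 64)
Output shape: (412, 2, 64)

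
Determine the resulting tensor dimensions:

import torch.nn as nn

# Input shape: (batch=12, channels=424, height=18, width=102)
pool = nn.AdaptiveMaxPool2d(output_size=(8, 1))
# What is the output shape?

Input shape: (12, 424, 18, 102)
Output shape: (12, 424, 8, 1)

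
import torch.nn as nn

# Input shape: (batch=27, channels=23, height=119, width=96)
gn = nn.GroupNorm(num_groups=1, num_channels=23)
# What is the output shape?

Input shape: (27, 23, 119, 96)
Output shape: (27, 23, 119, 96)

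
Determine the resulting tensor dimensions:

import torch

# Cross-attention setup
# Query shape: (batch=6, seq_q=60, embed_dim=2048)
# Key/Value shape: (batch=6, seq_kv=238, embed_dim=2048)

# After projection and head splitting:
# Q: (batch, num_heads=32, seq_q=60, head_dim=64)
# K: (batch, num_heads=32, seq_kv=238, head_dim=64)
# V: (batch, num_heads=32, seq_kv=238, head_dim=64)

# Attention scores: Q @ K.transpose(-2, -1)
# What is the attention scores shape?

Input shape: (6, 60, 2048)
Output shape: (6, 32, 60, 238)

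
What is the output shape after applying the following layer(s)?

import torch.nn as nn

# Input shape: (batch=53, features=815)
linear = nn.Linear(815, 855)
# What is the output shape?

Input shape: (53, 815)
Output shape: (53, 855)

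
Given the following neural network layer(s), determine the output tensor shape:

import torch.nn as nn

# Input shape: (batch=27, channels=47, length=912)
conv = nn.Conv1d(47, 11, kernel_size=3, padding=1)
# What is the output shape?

Input shape: (27, 47, 912)
Output shape: (27, 11, 912)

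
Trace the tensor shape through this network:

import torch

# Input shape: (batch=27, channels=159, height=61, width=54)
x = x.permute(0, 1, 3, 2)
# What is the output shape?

Input shape: (27, 159, 61, 54)
Output shape: (27, 159, 54, 61)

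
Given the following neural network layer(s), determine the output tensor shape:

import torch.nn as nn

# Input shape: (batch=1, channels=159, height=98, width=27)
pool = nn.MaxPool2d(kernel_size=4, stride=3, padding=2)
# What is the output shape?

Input shape: (1, 159, 98, 27)
Output shape: (1, 159, 33, 10)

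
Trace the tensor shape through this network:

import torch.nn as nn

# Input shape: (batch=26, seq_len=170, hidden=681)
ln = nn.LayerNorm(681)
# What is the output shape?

Input shape: (26, 170, 681)
Output shape: (26, 170, 681)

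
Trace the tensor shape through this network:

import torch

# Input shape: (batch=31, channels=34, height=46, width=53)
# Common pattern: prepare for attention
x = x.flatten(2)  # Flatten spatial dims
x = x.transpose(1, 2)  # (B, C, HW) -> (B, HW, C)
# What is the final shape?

Input shape: (31, 34, 46, 53)
  -> after flatten(2): (31, 34, 2438)
Output shape: (31, 2438, 34)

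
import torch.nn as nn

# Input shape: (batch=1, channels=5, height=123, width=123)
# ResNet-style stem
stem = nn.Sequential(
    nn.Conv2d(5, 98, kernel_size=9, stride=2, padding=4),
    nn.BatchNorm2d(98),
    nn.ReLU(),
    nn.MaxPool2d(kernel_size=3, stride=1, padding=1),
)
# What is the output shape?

Input shape: (1, 5, 123, 123)
  -> after Conv2d 9x9 stride=2: (1, 98, 62, 62)
Output shape: (1, 98, 62, 62)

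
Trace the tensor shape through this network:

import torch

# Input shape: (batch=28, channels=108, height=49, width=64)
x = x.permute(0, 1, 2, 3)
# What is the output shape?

Input shape: (28, 108, 49, 64)
Output shape: (28, 108, 49, 64)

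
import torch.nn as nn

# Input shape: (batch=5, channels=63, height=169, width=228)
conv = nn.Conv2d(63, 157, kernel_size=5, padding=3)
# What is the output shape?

Input shape: (5, 63, 169, 228)
Output shape: (5, 157, 171, 230)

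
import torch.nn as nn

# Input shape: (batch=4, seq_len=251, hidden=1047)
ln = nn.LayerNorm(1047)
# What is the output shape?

Input shape: (4, 251, 1047)
Output shape: (4, 251, 1047)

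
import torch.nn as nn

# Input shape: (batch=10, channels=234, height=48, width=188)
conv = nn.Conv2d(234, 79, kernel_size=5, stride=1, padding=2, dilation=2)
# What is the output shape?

Input shape: (10, 234, 48, 188)
Output shape: (10, 79, 44, 184)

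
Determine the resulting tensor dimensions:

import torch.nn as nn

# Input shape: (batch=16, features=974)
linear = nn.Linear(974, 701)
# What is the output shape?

Input shape: (16, 974)
Output shape: (16, 701)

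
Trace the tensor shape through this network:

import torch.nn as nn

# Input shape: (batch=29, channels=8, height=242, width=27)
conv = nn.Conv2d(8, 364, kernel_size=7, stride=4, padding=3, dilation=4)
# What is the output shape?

Input shape: (29, 8, 242, 27)
Output shape: (29, 364, 56, 3)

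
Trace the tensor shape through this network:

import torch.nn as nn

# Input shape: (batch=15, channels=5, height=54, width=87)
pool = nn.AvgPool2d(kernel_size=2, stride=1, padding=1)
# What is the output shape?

Input shape: (15, 5, 54, 87)
Output shape: (15, 5, 55, 88)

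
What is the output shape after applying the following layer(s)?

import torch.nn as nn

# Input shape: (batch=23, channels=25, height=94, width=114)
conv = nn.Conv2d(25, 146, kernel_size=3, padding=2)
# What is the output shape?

Input shape: (23, 25, 94, 114)
Output shape: (23, 146, 96, 116)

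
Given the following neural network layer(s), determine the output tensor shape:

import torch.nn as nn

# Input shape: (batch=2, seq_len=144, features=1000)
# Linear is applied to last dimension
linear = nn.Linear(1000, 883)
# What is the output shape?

Input shape: (2, 144, 1000)
Output shape: (2, 144, 883)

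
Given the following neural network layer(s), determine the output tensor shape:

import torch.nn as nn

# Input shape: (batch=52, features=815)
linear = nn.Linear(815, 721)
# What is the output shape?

Input shape: (52, 815)
Output shape: (52, 721)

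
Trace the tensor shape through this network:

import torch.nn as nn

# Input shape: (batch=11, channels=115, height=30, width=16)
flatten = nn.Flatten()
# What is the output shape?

Input shape: (11, 115, 30, 16)
Output shape: (11, 55200)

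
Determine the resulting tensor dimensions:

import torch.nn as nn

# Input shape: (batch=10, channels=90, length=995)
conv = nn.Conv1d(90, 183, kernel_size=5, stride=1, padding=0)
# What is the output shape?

Input shape: (10, 90, 995)
Output shape: (10, 183, 991)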